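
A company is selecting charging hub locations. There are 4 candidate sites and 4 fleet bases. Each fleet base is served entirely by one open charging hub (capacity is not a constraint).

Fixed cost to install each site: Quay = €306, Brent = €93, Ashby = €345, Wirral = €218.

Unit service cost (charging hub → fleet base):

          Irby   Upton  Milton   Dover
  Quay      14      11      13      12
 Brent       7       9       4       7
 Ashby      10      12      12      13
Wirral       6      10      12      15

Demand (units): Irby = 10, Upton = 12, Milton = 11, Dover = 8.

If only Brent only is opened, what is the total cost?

Total cost: 371

Each fleet base is assigned to its cheapest site among the open ones.
{Brent}: Irby→Brent 7·10=70, Upton→Brent 9·12=108, Milton→Brent 4·11=44, Dover→Brent 7·8=56. Service 278; fixed 93; total 371.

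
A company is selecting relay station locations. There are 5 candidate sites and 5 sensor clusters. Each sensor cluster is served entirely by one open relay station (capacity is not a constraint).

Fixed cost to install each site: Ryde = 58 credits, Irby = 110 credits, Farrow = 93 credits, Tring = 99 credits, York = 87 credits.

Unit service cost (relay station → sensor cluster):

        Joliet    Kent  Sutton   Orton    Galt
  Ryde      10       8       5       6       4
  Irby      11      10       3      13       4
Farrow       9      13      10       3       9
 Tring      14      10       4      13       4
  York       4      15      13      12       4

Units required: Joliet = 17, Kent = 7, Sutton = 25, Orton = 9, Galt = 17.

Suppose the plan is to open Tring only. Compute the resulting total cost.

Each sensor cluster is assigned to its cheapest site among the open ones.
{Tring}: Joliet→Tring 14·17=238, Kent→Tring 10·7=70, Sutton→Tring 4·25=100, Orton→Tring 13·9=117, Galt→Tring 4·17=68. Service 593; fixed 99; total 692.

Total cost: 692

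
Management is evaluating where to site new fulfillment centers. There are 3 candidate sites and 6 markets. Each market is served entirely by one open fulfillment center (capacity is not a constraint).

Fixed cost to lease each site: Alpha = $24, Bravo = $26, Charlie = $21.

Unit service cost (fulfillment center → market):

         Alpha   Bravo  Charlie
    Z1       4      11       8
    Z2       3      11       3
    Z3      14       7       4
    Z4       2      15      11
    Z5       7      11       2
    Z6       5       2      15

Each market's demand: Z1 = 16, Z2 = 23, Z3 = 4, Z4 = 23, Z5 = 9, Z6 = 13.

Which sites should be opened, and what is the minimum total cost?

Open Alpha, Bravo and Charlie; minimum total cost 310.

For any fixed open set, each market goes to its cheapest open site; total = fixed + service.
{Alpha, Bravo, Charlie}: Z1→Alpha 4·16=64, Z2→Alpha 3·23=69, Z3→Charlie 4·4=16, Z4→Alpha 2·23=46, Z5→Charlie 2·9=18, Z6→Bravo 2·13=26. Service 239; fixed 71; total 310.
{Alpha, Charlie}: service 278 + fixed 45 = 323
{Alpha, Bravo}: Z1→Alpha 4·16=64, Z2→Alpha 3·23=69, Z3→Bravo 7·4=28, Z4→Alpha 2·23=46, Z5→Alpha 7·9=63, Z6→Bravo 2·13=26. Service 296; fixed 50; total 346.
{Charlie}: Z1→Charlie 8·16=128, Z2→Charlie 3·23=69, Z3→Charlie 4·4=16, Z4→Charlie 11·23=253, Z5→Charlie 2·9=18, Z6→Charlie 15·13=195. Service 679; fixed 21; total 700.
No other subset beats 310.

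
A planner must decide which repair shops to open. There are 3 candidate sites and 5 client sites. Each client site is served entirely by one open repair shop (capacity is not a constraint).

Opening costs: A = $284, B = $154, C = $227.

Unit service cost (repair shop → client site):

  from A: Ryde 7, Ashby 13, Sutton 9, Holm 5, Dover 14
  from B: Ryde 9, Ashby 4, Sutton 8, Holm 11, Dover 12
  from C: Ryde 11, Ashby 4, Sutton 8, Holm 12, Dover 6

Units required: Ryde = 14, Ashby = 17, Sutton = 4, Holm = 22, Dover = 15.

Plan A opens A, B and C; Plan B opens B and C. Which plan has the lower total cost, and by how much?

Plan B is cheaper by 124.

Plan A: {A, B, C}: Ryde→A 7·14=98, Ashby→B 4·17=68, Sutton→B 8·4=32, Holm→A 5·22=110, Dover→C 6·15=90. Service 398; fixed 665; total 1063.
Plan B: {B, C}: Ryde→B 9·14=126, Ashby→B 4·17=68, Sutton→B 8·4=32, Holm→B 11·22=242, Dover→C 6·15=90. Service 558; fixed 381; total 939.
Difference: |1063 − 939| = 124.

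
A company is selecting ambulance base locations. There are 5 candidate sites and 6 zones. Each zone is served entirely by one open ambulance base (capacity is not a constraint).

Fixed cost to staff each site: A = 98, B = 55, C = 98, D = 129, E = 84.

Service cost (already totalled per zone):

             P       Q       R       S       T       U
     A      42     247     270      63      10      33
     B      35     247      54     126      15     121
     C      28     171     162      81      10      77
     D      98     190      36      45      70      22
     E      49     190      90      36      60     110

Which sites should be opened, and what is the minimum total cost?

For any fixed open set, each zone goes to its cheapest open site; total = fixed + service.
{B, D}: P→B 35, Q→D 190, R→D 36, S→D 45, T→B 15, U→D 22. Service 343; fixed 184; total 527.
{C, D}: P→C 28, Q→C 171, R→D 36, S→D 45, T→C 10, U→D 22. Service 312; fixed 227; total 539.
{A, D}: P→A 42, Q→D 190, R→D 36, S→D 45, T→A 10, U→D 22. Service 345; fixed 227; total 572.
{A, B, C, D, E}: P→C 28, Q→C 171, R→D 36, S→E 36, T→A 10, U→D 22. Service 303; fixed 464; total 767.
No other subset beats 527.

Open B and D; minimum total cost 527.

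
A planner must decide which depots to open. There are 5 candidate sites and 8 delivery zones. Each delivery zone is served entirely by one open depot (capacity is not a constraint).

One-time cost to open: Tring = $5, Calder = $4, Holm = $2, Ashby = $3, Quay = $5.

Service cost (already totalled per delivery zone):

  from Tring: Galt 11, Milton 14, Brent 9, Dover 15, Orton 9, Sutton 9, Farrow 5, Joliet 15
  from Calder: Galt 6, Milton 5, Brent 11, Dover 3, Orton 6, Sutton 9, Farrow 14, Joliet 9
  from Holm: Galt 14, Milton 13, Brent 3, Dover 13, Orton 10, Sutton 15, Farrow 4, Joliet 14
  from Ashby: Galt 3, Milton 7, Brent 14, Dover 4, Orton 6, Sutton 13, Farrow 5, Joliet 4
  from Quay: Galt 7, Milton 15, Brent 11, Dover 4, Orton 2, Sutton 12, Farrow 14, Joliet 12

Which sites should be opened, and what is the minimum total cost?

Open Calder, Holm and Ashby; minimum total cost 46.

For any fixed open set, each delivery zone goes to its cheapest open site; total = fixed + service.
{Calder, Holm, Ashby}: Galt→Ashby 3, Milton→Calder 5, Brent→Holm 3, Dover→Calder 3, Orton→Calder 6, Sutton→Calder 9, Farrow→Holm 4, Joliet→Ashby 4. Service 37; fixed 9; total 46.
{Calder, Holm, Ashby, Quay}: Galt→Ashby 3, Milton→Calder 5, Brent→Holm 3, Dover→Calder 3, Orton→Quay 2, Sutton→Calder 9, Farrow→Holm 4, Joliet→Ashby 4. Service 33; fixed 14; total 47.
{Holm, Ashby}: Galt→Ashby 3, Milton→Ashby 7, Brent→Holm 3, Dover→Ashby 4, Orton→Ashby 6, Sutton→Ashby 13, Farrow→Holm 4, Joliet→Ashby 4. Service 44; fixed 5; total 49.
{Tring, Calder, Holm, Ashby, Quay}: service 33 + fixed 19 = 52
No other subset beats 46.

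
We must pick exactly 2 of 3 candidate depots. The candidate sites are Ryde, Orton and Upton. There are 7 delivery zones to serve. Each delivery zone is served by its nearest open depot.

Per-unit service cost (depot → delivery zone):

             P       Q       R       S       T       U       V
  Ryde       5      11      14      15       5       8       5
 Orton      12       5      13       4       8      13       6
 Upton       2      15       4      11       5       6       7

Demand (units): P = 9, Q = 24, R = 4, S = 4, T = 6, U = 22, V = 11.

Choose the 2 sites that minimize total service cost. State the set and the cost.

Choose Orton and Upton; total service cost 398.

With exactly 2 open, each delivery zone uses its cheapest among the chosen.
{Orton, Upton}: P→Upton 2·9=18, Q→Orton 5·24=120, R→Upton 4·4=16, S→Orton 4·4=16, T→Upton 5·6=30, U→Upton 6·22=132, V→Orton 6·11=66. Service cost 398.
{Ryde, Orton}: service cost 494
{Ryde, Upton}: service cost 559
Among all 3 size-2 choices, {Orton, Upton} is lowest.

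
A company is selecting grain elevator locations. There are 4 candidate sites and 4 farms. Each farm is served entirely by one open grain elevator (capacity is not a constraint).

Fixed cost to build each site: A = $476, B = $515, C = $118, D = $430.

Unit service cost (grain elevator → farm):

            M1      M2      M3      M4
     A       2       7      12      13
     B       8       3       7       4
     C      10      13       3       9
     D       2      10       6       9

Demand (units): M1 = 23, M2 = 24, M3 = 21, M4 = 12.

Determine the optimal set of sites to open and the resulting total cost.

For any fixed open set, each farm goes to its cheapest open site; total = fixed + service.
{C}: M1→C 10·23=230, M2→C 13·24=312, M3→C 3·21=63, M4→C 9·12=108. Service 713; fixed 118; total 831.
{D}: M1→D 2·23=46, M2→D 10·24=240, M3→D 6·21=126, M4→D 9·12=108. Service 520; fixed 430; total 950.
{B}: service 451 + fixed 515 = 966
{A, B, C, D}: service 229 + fixed 1539 = 1768
No other subset beats 831.

Open C only; minimum total cost 831.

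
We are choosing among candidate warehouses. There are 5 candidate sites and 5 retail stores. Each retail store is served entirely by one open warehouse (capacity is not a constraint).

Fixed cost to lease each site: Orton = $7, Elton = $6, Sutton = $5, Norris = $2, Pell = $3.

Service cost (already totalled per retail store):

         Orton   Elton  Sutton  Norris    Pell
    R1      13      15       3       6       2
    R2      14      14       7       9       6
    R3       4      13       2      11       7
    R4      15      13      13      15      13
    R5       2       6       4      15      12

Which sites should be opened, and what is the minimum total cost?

Open Sutton only; minimum total cost 34.

For any fixed open set, each retail store goes to its cheapest open site; total = fixed + service.
{Sutton}: R1→Sutton 3, R2→Sutton 7, R3→Sutton 2, R4→Sutton 13, R5→Sutton 4. Service 29; fixed 5; total 34.
{Sutton, Pell}: service 27 + fixed 8 = 35
{Sutton, Norris}: service 29 + fixed 7 = 36
{Orton, Elton, Sutton, Norris, Pell}: service 25 + fixed 23 = 48
No other subset beats 34.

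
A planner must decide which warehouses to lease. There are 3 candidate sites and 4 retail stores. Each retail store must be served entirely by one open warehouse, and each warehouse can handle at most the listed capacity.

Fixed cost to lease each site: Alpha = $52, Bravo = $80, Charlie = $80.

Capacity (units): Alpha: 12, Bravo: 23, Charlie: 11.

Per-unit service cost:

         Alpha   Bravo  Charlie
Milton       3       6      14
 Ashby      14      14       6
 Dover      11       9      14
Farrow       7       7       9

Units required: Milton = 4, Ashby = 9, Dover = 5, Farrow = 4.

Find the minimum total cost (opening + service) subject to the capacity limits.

Minimum total cost: 303

Open {Bravo}: Milton→Bravo 6·4=24, Ashby→Bravo 14·9=126, Dover→Bravo 9·5=45, Farrow→Bravo 7·4=28.
Loads: Bravo carries 22/23. Service 223; fixed 80; total 303.
Next best feasible plan costs 311.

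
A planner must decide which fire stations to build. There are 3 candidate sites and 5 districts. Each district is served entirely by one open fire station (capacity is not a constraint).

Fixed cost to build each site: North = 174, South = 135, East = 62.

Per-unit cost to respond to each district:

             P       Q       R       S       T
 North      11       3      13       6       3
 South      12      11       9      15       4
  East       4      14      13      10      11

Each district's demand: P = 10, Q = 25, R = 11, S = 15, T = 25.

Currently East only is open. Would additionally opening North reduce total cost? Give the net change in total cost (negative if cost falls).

Current service cost with {East}: 958.
Adding North: each district re-picks its cheapest; new service cost 423, saving 535.
Extra fixed cost: 174. Net change = 174 − 535 = -361.
(Totals: 1020 → 659.)

Yes — net change −361 (cost falls by 361).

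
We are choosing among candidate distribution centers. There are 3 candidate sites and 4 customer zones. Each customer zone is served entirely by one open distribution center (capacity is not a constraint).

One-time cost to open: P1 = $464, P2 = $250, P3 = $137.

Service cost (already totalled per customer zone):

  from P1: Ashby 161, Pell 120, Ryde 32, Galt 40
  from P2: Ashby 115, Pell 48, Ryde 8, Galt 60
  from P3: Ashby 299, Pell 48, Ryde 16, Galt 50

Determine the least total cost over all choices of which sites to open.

For any fixed open set, each customer zone goes to its cheapest open site; total = fixed + service.
{P2}: Ashby→P2 115, Pell→P2 48, Ryde→P2 8, Galt→P2 60. Service 231; fixed 250; total 481.
{P3}: Ashby→P3 299, Pell→P3 48, Ryde→P3 16, Galt→P3 50. Service 413; fixed 137; total 550.
{P2, P3}: service 221 + fixed 387 = 608
{P1, P2, P3}: service 211 + fixed 851 = 1062
No other subset beats 481.

Minimum total cost: 481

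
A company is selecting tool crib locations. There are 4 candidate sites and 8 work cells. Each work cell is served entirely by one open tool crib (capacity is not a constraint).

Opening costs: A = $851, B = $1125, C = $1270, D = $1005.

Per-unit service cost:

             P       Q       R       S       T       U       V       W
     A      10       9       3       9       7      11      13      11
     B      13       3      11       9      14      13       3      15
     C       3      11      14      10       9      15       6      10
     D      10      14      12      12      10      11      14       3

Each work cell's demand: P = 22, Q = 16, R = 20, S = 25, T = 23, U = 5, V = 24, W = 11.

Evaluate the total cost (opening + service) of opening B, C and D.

Total cost: 4326

Each work cell is assigned to its cheapest site among the open ones.
{B, C, D}: P→C 3·22=66, Q→B 3·16=48, R→B 11·20=220, S→B 9·25=225, T→C 9·23=207, U→D 11·5=55, V→B 3·24=72, W→D 3·11=33. Service 926; fixed 3400; total 4326.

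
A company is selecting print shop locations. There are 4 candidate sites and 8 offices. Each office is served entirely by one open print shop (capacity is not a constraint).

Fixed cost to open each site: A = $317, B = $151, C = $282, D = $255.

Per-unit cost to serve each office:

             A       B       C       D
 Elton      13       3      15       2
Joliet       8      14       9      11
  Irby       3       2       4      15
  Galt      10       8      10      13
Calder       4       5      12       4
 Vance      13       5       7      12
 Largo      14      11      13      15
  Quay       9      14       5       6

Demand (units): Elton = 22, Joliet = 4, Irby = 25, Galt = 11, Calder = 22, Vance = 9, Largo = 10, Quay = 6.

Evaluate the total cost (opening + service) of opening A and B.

Each office is assigned to its cheapest site among the open ones.
{A, B}: Elton→B 3·22=66, Joliet→A 8·4=32, Irby→B 2·25=50, Galt→B 8·11=88, Calder→A 4·22=88, Vance→B 5·9=45, Largo→B 11·10=110, Quay→A 9·6=54. Service 533; fixed 468; total 1001.

Total cost: 1001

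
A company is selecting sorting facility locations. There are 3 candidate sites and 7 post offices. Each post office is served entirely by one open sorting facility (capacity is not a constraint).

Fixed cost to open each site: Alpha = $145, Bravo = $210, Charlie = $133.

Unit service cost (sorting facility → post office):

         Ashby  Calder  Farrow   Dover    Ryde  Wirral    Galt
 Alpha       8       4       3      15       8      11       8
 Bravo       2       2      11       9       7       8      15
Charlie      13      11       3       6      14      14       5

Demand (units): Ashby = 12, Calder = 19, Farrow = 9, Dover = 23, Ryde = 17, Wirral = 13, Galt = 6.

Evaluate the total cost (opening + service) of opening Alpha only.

Total cost: 1016

Each post office is assigned to its cheapest site among the open ones.
{Alpha}: Ashby→Alpha 8·12=96, Calder→Alpha 4·19=76, Farrow→Alpha 3·9=27, Dover→Alpha 15·23=345, Ryde→Alpha 8·17=136, Wirral→Alpha 11·13=143, Galt→Alpha 8·6=48. Service 871; fixed 145; total 1016.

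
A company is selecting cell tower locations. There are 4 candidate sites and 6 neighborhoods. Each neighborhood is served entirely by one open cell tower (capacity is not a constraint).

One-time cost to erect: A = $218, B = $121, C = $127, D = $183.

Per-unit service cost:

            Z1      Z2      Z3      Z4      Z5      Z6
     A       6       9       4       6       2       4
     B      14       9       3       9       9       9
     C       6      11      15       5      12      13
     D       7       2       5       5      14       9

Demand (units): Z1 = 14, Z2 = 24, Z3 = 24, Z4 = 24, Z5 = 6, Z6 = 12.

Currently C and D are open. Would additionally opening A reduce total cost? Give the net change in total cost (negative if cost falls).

Current service cost with {C, D}: 552.
Adding A: each neighborhood re-picks its cheapest; new service cost 408, saving 144.
Extra fixed cost: 218. Net change = 218 − 144 = 74.
(Totals: 862 → 936.)

No — net change +74 (cost rises by 74).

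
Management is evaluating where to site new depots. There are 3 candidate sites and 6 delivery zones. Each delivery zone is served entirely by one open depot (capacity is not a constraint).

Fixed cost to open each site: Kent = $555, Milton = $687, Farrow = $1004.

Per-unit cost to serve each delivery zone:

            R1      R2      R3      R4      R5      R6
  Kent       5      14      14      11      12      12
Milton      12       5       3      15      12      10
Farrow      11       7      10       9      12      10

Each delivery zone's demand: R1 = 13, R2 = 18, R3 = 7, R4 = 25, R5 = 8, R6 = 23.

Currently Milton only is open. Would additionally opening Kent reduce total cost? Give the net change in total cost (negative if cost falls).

Current service cost with {Milton}: 968.
Adding Kent: each delivery zone re-picks its cheapest; new service cost 777, saving 191.
Extra fixed cost: 555. Net change = 555 − 191 = 364.
(Totals: 1655 → 2019.)

No — net change +364 (cost rises by 364).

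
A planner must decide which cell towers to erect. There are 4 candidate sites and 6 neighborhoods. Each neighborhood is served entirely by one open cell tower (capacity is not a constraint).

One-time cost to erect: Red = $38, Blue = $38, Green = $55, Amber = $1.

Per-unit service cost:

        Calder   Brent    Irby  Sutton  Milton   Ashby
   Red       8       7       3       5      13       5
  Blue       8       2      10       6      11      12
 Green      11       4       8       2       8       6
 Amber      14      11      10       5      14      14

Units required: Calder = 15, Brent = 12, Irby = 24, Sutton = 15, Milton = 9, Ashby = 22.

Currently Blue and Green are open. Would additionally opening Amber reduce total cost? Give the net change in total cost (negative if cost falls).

Current service cost with {Blue, Green}: 570.
Adding Amber: each neighborhood re-picks its cheapest; new service cost 570, saving 0.
Extra fixed cost: 1. Net change = 1 − 0 = 1.
(Totals: 663 → 664.)

No — net change +1 (cost rises by 1).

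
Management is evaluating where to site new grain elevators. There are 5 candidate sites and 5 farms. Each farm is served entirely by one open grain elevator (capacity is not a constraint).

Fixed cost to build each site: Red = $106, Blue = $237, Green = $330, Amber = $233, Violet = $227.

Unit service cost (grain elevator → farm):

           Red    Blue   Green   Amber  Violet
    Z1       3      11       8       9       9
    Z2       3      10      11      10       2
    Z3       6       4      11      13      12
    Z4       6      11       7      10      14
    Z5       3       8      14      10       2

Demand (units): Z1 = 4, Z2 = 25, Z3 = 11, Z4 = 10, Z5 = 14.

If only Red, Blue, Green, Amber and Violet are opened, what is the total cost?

Each farm is assigned to its cheapest site among the open ones.
{Red, Blue, Green, Amber, Violet}: Z1→Red 3·4=12, Z2→Violet 2·25=50, Z3→Blue 4·11=44, Z4→Red 6·10=60, Z5→Violet 2·14=28. Service 194; fixed 1133; total 1327.

Total cost: 1327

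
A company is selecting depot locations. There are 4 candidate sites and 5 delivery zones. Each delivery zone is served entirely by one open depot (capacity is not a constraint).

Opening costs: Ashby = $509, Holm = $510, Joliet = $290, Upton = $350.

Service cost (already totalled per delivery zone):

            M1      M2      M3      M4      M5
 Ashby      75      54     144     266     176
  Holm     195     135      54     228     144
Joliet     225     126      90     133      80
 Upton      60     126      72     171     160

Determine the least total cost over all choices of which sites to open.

Minimum total cost: 939

For any fixed open set, each delivery zone goes to its cheapest open site; total = fixed + service.
{Upton}: M1→Upton 60, M2→Upton 126, M3→Upton 72, M4→Upton 171, M5→Upton 160. Service 589; fixed 350; total 939.
{Joliet}: service 654 + fixed 290 = 944
{Joliet, Upton}: service 471 + fixed 640 = 1111
{Ashby, Holm, Joliet, Upton}: service 381 + fixed 1659 = 2040
No other subset beats 939.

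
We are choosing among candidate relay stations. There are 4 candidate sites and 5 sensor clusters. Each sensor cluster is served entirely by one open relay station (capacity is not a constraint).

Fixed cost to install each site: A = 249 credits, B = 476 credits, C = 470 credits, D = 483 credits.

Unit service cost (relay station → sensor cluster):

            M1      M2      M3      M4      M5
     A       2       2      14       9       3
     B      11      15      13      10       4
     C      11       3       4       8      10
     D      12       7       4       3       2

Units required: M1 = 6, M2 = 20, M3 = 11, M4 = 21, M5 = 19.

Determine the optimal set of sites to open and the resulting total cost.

For any fixed open set, each sensor cluster goes to its cheapest open site; total = fixed + service.
{A}: M1→A 2·6=12, M2→A 2·20=40, M3→A 14·11=154, M4→A 9·21=189, M5→A 3·19=57. Service 452; fixed 249; total 701.
{D}: service 357 + fixed 483 = 840
{A, D}: service 197 + fixed 732 = 929
{A, B, C, D}: M1→A 2·6=12, M2→A 2·20=40, M3→C 4·11=44, M4→D 3·21=63, M5→D 2·19=38. Service 197; fixed 1678; total 1875.
(All 15 nonempty subsets were checked; A only is lowest.)

Open A only; minimum total cost 701.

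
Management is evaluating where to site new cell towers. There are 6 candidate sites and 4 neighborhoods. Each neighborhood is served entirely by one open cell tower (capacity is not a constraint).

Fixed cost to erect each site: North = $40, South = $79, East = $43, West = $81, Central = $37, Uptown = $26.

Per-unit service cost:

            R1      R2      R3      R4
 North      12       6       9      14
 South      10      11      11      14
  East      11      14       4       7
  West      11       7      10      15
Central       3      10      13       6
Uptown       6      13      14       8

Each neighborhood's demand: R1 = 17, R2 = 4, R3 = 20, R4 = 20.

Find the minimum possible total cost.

Minimum total cost: 371

For any fixed open set, each neighborhood goes to its cheapest open site; total = fixed + service.
{East, Central}: R1→Central 3·17=51, R2→Central 10·4=40, R3→East 4·20=80, R4→Central 6·20=120. Service 291; fixed 80; total 371.
{North, East, Central}: service 275 + fixed 120 = 395
{East, Central, Uptown}: service 291 + fixed 106 = 397
{North, South, East, West, Central, Uptown}: R1→Central 3·17=51, R2→North 6·4=24, R3→East 4·20=80, R4→Central 6·20=120. Service 275; fixed 306; total 581.
No other subset beats 371.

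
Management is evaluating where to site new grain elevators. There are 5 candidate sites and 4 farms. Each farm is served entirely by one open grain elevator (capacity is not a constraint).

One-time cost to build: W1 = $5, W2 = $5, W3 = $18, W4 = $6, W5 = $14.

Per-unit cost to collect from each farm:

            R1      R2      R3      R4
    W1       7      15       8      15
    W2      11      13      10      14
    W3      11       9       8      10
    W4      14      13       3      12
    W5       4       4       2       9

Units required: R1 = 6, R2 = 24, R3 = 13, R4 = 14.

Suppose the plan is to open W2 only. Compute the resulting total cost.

Total cost: 709

Each farm is assigned to its cheapest site among the open ones.
{W2}: R1→W2 11·6=66, R2→W2 13·24=312, R3→W2 10·13=130, R4→W2 14·14=196. Service 704; fixed 5; total 709.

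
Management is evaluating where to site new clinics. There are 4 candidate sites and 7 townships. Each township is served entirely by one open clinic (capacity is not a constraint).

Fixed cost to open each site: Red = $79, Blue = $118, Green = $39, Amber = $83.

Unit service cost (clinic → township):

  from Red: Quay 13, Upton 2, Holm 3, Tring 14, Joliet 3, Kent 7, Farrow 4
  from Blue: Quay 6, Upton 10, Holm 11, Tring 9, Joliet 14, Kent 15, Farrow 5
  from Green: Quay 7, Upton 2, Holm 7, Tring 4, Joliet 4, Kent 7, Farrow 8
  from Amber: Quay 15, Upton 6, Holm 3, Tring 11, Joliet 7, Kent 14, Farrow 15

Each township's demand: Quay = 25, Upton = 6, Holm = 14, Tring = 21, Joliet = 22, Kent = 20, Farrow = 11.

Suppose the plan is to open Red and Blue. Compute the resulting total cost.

Each township is assigned to its cheapest site among the open ones.
{Red, Blue}: Quay→Blue 6·25=150, Upton→Red 2·6=12, Holm→Red 3·14=42, Tring→Blue 9·21=189, Joliet→Red 3·22=66, Kent→Red 7·20=140, Farrow→Red 4·11=44. Service 643; fixed 197; total 840.

Total cost: 840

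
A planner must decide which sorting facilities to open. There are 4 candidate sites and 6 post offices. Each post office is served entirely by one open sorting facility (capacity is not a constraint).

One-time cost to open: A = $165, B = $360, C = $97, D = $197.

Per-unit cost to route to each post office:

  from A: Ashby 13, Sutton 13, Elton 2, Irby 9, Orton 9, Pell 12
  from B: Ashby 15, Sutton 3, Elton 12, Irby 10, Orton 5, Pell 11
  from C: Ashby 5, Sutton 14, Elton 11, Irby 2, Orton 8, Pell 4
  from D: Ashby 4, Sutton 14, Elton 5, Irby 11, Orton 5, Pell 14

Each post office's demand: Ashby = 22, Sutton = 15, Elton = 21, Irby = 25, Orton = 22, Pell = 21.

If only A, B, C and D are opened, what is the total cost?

Each post office is assigned to its cheapest site among the open ones.
{A, B, C, D}: Ashby→D 4·22=88, Sutton→B 3·15=45, Elton→A 2·21=42, Irby→C 2·25=50, Orton→B 5·22=110, Pell→C 4·21=84. Service 419; fixed 819; total 1238.

Total cost: 1238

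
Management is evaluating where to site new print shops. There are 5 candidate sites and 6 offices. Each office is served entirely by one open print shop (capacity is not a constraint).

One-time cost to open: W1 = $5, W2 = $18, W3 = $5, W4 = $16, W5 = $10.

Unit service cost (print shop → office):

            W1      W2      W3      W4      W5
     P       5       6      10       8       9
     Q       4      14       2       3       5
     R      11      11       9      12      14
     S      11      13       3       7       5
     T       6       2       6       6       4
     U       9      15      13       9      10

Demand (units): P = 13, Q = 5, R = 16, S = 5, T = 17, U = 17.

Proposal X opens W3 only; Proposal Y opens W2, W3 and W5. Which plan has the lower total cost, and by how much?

Proposal Y is cheaper by 143.

Proposal X: {W3}: P→W3 10·13=130, Q→W3 2·5=10, R→W3 9·16=144, S→W3 3·5=15, T→W3 6·17=102, U→W3 13·17=221. Service 622; fixed 5; total 627.
Proposal Y: {W2, W3, W5}: P→W2 6·13=78, Q→W3 2·5=10, R→W3 9·16=144, S→W3 3·5=15, T→W2 2·17=34, U→W5 10·17=170. Service 451; fixed 33; total 484.
Difference: |627 − 484| = 143.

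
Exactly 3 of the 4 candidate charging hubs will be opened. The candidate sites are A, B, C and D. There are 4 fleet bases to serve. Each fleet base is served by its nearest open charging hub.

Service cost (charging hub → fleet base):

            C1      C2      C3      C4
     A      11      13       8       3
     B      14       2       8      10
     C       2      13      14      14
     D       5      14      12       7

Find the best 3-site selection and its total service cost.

With exactly 3 open, each fleet base uses its cheapest among the chosen.
{A, B, C}: C1→C 2, C2→B 2, C3→A 8, C4→A 3. Service cost 15.
{A, B, D}: service cost 18
{B, C, D}: service cost 19
Among all 4 size-3 choices, {A, B, C} is lowest.

Choose A, B and C; total service cost 15.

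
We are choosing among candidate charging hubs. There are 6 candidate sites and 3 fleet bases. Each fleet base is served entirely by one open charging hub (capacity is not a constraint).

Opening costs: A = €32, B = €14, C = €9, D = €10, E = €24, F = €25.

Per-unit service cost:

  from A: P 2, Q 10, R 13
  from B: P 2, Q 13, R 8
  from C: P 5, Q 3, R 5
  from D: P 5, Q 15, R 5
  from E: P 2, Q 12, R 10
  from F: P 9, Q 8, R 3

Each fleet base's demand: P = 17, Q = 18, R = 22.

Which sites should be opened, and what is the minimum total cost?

For any fixed open set, each fleet base goes to its cheapest open site; total = fixed + service.
{B, C, F}: P→B 2·17=34, Q→C 3·18=54, R→F 3·22=66. Service 154; fixed 48; total 202.
{B, C, D, F}: service 154 + fixed 58 = 212
{C, E, F}: service 154 + fixed 58 = 212
{A, B, C, D, E, F}: service 154 + fixed 114 = 268
No other subset beats 202.

Open B, C and F; minimum total cost 202.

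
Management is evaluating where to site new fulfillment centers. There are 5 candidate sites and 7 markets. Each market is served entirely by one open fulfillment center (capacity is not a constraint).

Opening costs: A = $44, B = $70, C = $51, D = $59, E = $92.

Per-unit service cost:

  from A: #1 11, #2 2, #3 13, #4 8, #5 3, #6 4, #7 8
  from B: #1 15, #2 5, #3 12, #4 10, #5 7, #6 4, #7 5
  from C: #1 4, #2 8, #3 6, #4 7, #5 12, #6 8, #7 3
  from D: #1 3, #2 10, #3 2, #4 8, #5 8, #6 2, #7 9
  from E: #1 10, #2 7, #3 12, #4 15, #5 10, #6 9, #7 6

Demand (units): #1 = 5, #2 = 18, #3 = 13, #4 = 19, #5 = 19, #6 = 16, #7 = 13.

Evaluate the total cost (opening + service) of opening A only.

Each market is assigned to its cheapest site among the open ones.
{A}: #1→A 11·5=55, #2→A 2·18=36, #3→A 13·13=169, #4→A 8·19=152, #5→A 3·19=57, #6→A 4·16=64, #7→A 8·13=104. Service 637; fixed 44; total 681.

Total cost: 681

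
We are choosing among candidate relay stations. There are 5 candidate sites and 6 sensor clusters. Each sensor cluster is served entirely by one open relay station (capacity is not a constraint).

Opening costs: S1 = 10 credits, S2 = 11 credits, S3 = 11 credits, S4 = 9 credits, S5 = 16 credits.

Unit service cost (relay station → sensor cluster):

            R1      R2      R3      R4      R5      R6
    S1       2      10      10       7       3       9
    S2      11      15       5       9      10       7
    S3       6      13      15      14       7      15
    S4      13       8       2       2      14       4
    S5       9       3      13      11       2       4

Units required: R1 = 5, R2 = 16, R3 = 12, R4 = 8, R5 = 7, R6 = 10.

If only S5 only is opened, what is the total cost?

Total cost: 407

Each sensor cluster is assigned to its cheapest site among the open ones.
{S5}: R1→S5 9·5=45, R2→S5 3·16=48, R3→S5 13·12=156, R4→S5 11·8=88, R5→S5 2·7=14, R6→S5 4·10=40. Service 391; fixed 16; total 407.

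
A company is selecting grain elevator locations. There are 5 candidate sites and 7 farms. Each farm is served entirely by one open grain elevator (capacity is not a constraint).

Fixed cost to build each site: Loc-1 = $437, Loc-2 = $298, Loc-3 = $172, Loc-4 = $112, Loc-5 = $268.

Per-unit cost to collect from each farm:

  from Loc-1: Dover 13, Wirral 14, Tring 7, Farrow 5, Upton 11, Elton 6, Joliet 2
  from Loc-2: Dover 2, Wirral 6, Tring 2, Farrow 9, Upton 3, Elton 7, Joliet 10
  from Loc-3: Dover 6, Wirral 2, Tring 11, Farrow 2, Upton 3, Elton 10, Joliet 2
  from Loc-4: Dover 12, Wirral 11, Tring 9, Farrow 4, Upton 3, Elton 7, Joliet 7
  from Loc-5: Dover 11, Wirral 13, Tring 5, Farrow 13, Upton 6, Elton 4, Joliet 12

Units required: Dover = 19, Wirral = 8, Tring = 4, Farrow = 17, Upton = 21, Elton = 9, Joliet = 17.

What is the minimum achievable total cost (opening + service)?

Minimum total cost: 567

For any fixed open set, each farm goes to its cheapest open site; total = fixed + service.
{Loc-3}: Dover→Loc-3 6·19=114, Wirral→Loc-3 2·8=16, Tring→Loc-3 11·4=44, Farrow→Loc-3 2·17=34, Upton→Loc-3 3·21=63, Elton→Loc-3 10·9=90, Joliet→Loc-3 2·17=34. Service 395; fixed 172; total 567.
{Loc-3, Loc-4}: service 360 + fixed 284 = 644
{Loc-2, Loc-3}: service 256 + fixed 470 = 726
{Loc-1, Loc-2, Loc-3, Loc-4, Loc-5}: service 229 + fixed 1287 = 1516
No other subset beats 567.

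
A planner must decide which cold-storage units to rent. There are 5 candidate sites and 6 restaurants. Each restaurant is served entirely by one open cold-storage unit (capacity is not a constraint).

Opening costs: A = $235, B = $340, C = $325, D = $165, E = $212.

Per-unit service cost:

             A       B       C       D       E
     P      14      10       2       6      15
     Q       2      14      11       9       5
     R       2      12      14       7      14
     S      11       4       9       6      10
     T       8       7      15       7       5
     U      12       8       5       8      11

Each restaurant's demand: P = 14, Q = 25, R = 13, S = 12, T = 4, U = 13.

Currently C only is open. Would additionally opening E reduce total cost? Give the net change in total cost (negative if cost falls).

Current service cost with {C}: 718.
Adding E: each restaurant re-picks its cheapest; new service cost 528, saving 190.
Extra fixed cost: 212. Net change = 212 − 190 = 22.
(Totals: 1043 → 1065.)

No — net change +22 (cost rises by 22).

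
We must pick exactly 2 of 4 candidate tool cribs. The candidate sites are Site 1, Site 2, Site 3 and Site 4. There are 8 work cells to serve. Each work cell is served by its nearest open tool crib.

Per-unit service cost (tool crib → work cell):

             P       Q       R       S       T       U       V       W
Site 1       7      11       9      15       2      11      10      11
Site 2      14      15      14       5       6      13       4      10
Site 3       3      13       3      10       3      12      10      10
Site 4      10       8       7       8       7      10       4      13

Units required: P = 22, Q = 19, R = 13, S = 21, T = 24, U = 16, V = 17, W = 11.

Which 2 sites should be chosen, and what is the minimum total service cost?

Choose Site 3 and Site 4; total service cost 835.

With exactly 2 open, each work cell uses its cheapest among the chosen.
{Site 3, Site 4}: P→Site 3 3·22=66, Q→Site 4 8·19=152, R→Site 3 3·13=39, S→Site 4 8·21=168, T→Site 3 3·24=72, U→Site 4 10·16=160, V→Site 4 4·17=68, W→Site 3 10·11=110. Service cost 835.
{Site 2, Site 3}: service cost 899
{Site 1, Site 4}: service cost 962
Among all 6 size-2 choices, {Site 3, Site 4} is lowest.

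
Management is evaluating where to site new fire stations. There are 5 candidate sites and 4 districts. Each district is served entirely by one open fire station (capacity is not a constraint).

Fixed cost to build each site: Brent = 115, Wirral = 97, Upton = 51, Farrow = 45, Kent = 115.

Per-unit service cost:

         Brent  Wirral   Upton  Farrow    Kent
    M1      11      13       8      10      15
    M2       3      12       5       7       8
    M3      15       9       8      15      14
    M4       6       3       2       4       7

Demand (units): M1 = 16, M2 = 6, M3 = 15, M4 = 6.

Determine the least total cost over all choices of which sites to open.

Minimum total cost: 341

For any fixed open set, each district goes to its cheapest open site; total = fixed + service.
{Upton}: M1→Upton 8·16=128, M2→Upton 5·6=30, M3→Upton 8·15=120, M4→Upton 2·6=12. Service 290; fixed 51; total 341.
{Upton, Farrow}: M1→Upton 8·16=128, M2→Upton 5·6=30, M3→Upton 8·15=120, M4→Upton 2·6=12. Service 290; fixed 96; total 386.
{Wirral, Upton}: service 290 + fixed 148 = 438
{Brent, Wirral, Upton, Farrow, Kent}: service 278 + fixed 423 = 701
No other subset beats 341.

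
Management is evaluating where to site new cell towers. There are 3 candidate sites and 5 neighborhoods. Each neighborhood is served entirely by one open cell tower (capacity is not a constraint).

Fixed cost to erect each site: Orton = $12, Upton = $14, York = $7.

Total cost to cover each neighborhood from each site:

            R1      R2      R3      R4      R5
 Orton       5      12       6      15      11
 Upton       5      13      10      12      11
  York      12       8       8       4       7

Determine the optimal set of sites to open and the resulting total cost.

For any fixed open set, each neighborhood goes to its cheapest open site; total = fixed + service.
{York}: R1→York 12, R2→York 8, R3→York 8, R4→York 4, R5→York 7. Service 39; fixed 7; total 46.
{Orton, York}: service 30 + fixed 19 = 49
{Upton, York}: R1→Upton 5, R2→York 8, R3→York 8, R4→York 4, R5→York 7. Service 32; fixed 21; total 53.
{Orton, Upton, York}: service 30 + fixed 33 = 63
(All 7 nonempty subsets were checked; York only is lowest.)

Open York only; minimum total cost 46.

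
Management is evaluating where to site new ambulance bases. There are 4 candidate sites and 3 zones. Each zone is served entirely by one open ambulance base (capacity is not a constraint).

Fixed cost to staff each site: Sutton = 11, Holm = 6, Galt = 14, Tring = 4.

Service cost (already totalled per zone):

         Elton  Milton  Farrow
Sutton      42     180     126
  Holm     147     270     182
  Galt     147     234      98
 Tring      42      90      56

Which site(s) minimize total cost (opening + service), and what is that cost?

Open Tring only; minimum total cost 192.

For any fixed open set, each zone goes to its cheapest open site; total = fixed + service.
{Tring}: Elton→Tring 42, Milton→Tring 90, Farrow→Tring 56. Service 188; fixed 4; total 192.
{Holm, Tring}: Elton→Tring 42, Milton→Tring 90, Farrow→Tring 56. Service 188; fixed 10; total 198.
{Sutton, Tring}: service 188 + fixed 15 = 203
{Sutton, Holm, Galt, Tring}: Elton→Sutton 42, Milton→Tring 90, Farrow→Tring 56. Service 188; fixed 35; total 223.
No other subset beats 192.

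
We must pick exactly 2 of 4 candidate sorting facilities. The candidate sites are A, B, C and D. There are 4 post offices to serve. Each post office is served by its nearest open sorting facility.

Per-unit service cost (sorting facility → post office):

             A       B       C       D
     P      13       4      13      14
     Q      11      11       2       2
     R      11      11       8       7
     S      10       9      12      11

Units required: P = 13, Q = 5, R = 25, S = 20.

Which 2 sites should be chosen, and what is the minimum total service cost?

Choose B and D; total service cost 417.

With exactly 2 open, each post office uses its cheapest among the chosen.
{B, D}: P→B 4·13=52, Q→D 2·5=10, R→D 7·25=175, S→B 9·20=180. Service cost 417.
{B, C}: service cost 442
{A, D}: service cost 554
Among all 6 size-2 choices, {B, D} is lowest.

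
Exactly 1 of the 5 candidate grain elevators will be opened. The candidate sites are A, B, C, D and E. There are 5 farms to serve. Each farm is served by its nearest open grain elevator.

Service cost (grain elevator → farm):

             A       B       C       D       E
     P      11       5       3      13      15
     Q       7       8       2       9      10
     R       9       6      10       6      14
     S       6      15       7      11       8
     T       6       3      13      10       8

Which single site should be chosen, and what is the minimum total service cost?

Choose C only; total service cost 35.

With exactly 1 open, each farm uses its cheapest among the chosen.
{C}: P→C 3, Q→C 2, R→C 10, S→C 7, T→C 13. Service cost 35.
{B}: service cost 37
{A}: service cost 39
Among all 5 size-1 choices, {C} is lowest.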